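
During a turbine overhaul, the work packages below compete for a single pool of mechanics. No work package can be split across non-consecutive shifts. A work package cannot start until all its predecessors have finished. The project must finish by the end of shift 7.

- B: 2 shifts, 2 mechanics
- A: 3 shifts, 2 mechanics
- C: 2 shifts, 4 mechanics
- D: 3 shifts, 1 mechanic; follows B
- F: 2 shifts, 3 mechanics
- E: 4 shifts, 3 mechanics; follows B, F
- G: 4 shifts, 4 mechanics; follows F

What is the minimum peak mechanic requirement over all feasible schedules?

Early-start (B@1, A@1, C@1, D@3, F@1, E@3, G@3) gives peak 11: s1:11  s2:11  s3:10  s4:8  s5:8  s6:7  s7:0.
Shift A→3.
Schedule B@1, A@3, C@1, D@3, F@1, E@3, G@3: s1:9  s2:9  s3:10  s4:10  s5:10  s6:7  s7:0 — peak 10.

10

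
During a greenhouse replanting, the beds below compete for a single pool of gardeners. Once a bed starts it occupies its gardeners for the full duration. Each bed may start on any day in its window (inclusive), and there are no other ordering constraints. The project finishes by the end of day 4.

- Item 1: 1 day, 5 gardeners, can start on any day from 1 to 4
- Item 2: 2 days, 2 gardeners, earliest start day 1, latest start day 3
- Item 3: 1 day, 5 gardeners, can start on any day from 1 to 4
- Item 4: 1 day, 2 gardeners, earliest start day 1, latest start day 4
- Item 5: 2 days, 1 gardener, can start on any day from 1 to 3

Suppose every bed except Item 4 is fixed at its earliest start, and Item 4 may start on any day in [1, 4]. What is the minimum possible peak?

13

Item 4@1: d1:15  d2:3  d3:0  d4:0 → peak 15
Item 4@2: d1:13  d2:5  d3:0  d4:0 → peak 13
Item 4@3: d1:13  d2:3  d3:2  d4:0 → peak 13
Item 4@4: d1:13  d2:3  d3:0  d4:2 → peak 13
Best is Item 4@2, peak 13.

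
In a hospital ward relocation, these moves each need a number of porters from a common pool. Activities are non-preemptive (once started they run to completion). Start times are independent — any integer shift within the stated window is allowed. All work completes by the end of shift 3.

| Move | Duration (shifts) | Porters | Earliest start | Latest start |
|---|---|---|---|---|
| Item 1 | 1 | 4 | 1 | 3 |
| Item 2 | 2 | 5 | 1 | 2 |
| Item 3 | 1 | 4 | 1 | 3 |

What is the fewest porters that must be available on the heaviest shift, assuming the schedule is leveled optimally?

Early-start (Item 1@1, Item 2@1, Item 3@1) gives peak 13: s1:13  s2:5  s3:0.
Shift Item 2→2.
Schedule Item 1@1, Item 2@2, Item 3@1: s1:8  s2:5  s3:5 — peak 8.
No arrangement of the 18 feasible schedules does better.

8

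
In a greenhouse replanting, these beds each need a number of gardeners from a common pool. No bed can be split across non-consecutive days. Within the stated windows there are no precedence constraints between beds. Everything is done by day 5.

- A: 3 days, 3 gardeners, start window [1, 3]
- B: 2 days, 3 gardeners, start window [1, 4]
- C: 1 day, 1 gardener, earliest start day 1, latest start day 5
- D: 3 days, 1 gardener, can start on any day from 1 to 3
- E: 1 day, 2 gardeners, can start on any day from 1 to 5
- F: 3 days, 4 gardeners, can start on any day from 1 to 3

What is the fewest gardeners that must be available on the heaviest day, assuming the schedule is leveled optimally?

Early-start (A@1, B@1, C@1, D@1, E@1, F@1) gives peak 14: d1:14  d2:11  d3:8  d4:0  d5:0.
Shift E→4, F→3.
Schedule A@1, B@1, C@1, D@1, E@4, F@3: d1:8  d2:7  d3:8  d4:6  d5:4 — peak 8.

8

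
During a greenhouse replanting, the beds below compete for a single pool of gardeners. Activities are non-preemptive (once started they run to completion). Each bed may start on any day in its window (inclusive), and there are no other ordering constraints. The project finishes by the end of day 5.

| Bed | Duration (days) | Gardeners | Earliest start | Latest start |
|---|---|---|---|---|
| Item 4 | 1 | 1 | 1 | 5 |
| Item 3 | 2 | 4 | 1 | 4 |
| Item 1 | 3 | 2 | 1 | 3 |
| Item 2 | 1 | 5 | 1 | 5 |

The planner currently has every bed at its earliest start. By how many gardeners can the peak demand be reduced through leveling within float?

Early-start peak: d1:12  d2:6  d3:2  d4:0  d5:0 ⇒ 12.
Leveled (Item 4@1, Item 3@1, Item 1@2, Item 2@5): d1:5  d2:6  d3:2  d4:2  d5:5 ⇒ 6.
Reduction 12 − 6 = 6.

6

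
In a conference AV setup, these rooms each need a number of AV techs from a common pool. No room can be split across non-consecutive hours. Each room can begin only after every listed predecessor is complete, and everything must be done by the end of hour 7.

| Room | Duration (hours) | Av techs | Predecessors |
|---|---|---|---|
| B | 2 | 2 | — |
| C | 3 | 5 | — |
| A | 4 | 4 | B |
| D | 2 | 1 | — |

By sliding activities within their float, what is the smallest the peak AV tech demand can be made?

Early-start (B@1, C@1, A@3, D@1) gives peak 9: h1:8  h2:8  h3:9  h4:4  h5:4  h6:4  h7:0.
Shift A→4, D→3.
Schedule B@1, C@1, A@4, D@3: h1:7  h2:7  h3:6  h4:5  h5:4  h6:4  h7:4 — peak 7.

7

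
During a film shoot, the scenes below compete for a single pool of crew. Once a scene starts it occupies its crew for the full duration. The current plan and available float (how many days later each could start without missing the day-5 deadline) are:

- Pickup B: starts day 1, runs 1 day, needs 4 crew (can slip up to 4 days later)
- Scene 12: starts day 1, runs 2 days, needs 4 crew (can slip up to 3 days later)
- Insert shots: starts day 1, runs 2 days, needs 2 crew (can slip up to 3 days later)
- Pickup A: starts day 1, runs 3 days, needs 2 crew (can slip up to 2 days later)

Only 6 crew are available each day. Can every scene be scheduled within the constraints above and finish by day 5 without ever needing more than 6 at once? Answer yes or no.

yes

Schedule Pickup B@1, Scene 12@2, Insert shots@1, Pickup A@3: d1:6  d2:6  d3:6  d4:2  d5:2 — peak 6 ≤ 6.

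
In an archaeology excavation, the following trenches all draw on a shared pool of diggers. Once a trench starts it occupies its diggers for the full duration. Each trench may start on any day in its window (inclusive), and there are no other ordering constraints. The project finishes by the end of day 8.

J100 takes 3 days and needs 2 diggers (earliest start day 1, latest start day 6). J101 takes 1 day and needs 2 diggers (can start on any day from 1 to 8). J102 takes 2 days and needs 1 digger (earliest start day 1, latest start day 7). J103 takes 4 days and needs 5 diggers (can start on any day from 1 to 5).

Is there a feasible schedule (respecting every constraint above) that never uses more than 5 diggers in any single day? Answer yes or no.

yes

Schedule J100@1, J101@1, J102@1, J103@4: d1:5  d2:3  d3:2  d4:5  d5:5  d6:5  d7:5  d8:0 — peak 5 ≤ 5.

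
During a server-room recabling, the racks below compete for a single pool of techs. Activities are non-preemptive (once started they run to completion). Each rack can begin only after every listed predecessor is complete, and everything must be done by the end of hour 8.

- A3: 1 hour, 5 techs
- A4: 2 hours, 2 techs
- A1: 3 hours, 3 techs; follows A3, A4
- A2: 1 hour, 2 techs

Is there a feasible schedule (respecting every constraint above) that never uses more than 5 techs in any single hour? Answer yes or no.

Schedule A3@1, A4@2, A1@4, A2@2: h1:5  h2:4  h3:2  h4:3  h5:3  h6:3  h7:0  h8:0 — peak 5 ≤ 5.

yes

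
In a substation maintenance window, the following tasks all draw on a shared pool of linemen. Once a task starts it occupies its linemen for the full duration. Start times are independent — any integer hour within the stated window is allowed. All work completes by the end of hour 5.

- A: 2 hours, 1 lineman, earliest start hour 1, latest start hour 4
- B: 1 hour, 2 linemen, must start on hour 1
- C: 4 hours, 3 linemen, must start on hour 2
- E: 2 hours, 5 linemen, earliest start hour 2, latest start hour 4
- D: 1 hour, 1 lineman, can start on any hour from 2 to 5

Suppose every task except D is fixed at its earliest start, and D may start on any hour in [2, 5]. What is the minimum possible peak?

D@2: h1:3  h2:10  h3:8  h4:3  h5:3 → peak 10
D@3: h1:3  h2:9  h3:9  h4:3  h5:3 → peak 9
D@4: h1:3  h2:9  h3:8  h4:4  h5:3 → peak 9
D@5: h1:3  h2:9  h3:8  h4:3  h5:4 → peak 9
Best is D@3, peak 9.

9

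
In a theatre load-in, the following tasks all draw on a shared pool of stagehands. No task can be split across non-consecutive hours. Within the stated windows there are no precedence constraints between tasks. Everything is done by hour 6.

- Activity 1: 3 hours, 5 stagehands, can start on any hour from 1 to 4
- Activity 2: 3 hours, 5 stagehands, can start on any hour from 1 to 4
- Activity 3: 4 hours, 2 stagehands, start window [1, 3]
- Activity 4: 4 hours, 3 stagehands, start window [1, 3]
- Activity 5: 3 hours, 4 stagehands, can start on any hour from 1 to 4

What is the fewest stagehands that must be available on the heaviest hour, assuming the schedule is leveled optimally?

Early-start (Activity 1@1, Activity 2@1, Activity 3@1, Activity 4@1, Activity 5@1) gives peak 19: h1:19  h2:19  h3:19  h4:5  h5:0  h6:0.
Shift Activity 2→4.
Schedule Activity 1@1, Activity 2@4, Activity 3@1, Activity 4@1, Activity 5@1: h1:14  h2:14  h3:14  h4:10  h5:5  h6:5 — peak 14.

14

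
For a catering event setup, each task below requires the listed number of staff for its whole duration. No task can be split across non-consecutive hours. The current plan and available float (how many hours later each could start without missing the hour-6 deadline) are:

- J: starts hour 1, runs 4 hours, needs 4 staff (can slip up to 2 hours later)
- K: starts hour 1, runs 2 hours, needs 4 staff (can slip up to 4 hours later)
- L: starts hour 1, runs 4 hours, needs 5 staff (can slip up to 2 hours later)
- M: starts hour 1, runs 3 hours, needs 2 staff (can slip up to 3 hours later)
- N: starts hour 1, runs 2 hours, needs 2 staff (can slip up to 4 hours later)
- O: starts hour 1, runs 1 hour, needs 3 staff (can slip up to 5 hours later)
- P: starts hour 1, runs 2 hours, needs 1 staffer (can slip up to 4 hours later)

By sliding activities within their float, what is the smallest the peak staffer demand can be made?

11

Early-start (J@1, K@1, L@1, M@1, N@1, O@1, P@1) gives peak 21: h1:21  h2:18  h3:11  h4:9  h5:0  h6:0.
Shift L→3, N→4, O→5.
Schedule J@1, K@1, L@3, M@1, N@4, O@5, P@1: h1:11  h2:11  h3:11  h4:11  h5:10  h6:5 — peak 11.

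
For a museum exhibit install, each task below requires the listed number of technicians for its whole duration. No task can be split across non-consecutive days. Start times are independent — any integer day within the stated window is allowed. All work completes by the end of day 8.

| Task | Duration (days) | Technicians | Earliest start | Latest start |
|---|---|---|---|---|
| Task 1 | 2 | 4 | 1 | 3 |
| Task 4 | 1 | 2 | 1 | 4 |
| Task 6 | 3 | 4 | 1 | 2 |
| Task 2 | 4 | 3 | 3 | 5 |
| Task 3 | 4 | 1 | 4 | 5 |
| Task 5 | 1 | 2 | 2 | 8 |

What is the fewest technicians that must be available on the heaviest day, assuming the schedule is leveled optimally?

8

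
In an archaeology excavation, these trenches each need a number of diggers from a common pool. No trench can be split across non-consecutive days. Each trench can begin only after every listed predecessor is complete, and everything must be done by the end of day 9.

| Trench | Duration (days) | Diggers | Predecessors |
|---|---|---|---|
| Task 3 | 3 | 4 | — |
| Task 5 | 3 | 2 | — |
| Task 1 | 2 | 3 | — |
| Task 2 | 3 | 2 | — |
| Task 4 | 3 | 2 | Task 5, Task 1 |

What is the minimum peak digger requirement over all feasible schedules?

5

Early-start (Task 3@1, Task 5@1, Task 1@1, Task 2@1, Task 4@4) gives peak 11: d1:11  d2:11  d3:8  d4:2  d5:2  d6:2  d7:0  d8:0  d9:0.
Shift Task 5→4, Task 1→4, Task 2→6, Task 4→7.
Schedule Task 3@1, Task 5@4, Task 1@4, Task 2@6, Task 4@7: d1:4  d2:4  d3:4  d4:5  d5:5  d6:4  d7:4  d8:4  d9:2 — peak 5.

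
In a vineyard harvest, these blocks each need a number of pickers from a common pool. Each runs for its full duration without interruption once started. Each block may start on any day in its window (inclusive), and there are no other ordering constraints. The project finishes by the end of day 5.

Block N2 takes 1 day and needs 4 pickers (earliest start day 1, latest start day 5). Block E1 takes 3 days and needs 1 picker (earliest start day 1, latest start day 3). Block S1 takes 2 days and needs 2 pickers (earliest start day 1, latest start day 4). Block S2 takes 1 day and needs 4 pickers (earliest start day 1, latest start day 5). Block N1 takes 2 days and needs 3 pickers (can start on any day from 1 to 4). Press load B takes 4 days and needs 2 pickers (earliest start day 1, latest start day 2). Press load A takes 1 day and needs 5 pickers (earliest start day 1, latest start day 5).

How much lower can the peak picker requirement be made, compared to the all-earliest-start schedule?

14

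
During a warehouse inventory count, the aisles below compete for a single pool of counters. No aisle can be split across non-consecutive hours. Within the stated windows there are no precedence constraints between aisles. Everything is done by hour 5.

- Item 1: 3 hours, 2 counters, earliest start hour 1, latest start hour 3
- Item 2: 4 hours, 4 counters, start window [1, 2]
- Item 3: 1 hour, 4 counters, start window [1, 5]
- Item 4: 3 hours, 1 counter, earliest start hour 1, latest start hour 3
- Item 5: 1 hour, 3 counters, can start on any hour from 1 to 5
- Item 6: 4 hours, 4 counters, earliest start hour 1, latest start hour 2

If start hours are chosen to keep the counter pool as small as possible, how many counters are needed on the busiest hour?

Early-start (Item 1@1, Item 2@1, Item 3@1, Item 4@1, Item 5@1, Item 6@1) gives peak 18: h1:18  h2:11  h3:11  h4:8  h5:0.
Shift Item 5→4, Item 6→2.
Schedule Item 1@1, Item 2@1, Item 3@1, Item 4@1, Item 5@4, Item 6@2: h1:11  h2:11  h3:11  h4:11  h5:4 — peak 11.

11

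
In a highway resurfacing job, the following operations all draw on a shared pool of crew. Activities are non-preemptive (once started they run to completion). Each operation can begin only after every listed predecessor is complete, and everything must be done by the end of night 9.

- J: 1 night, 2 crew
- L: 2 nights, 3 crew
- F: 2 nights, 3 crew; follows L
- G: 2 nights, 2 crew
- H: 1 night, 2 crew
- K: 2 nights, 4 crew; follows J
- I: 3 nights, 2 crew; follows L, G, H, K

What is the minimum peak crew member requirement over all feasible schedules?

Early-start (J@1, L@1, F@3, G@1, H@1, K@2, I@4) gives peak 9: n1:9  n2:9  n3:7  n4:5  n5:2  n6:2  n7:0  n8:0  n9:0.
Shift G→2, H→4, K→5, I→7.
Schedule J@1, L@1, F@3, G@2, H@4, K@5, I@7: n1:5  n2:5  n3:5  n4:5  n5:4  n6:4  n7:2  n8:2  n9:2 — peak 5.

5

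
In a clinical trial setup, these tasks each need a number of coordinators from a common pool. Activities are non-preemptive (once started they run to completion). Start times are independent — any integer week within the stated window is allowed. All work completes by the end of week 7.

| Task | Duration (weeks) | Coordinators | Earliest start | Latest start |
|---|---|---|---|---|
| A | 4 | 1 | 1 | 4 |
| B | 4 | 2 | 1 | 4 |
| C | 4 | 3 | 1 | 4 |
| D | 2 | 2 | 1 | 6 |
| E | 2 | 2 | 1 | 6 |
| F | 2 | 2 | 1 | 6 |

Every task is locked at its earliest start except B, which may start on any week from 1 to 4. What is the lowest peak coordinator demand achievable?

10

B@1: w1:12  w2:12  w3:6  w4:6  w5:0  w6:0  w7:0 → peak 12
B@2: w1:10  w2:12  w3:6  w4:6  w5:2  w6:0  w7:0 → peak 12
B@3: w1:10  w2:10  w3:6  w4:6  w5:2  w6:2  w7:0 → peak 10
B@4: w1:10  w2:10  w3:4  w4:6  w5:2  w6:2  w7:2 → peak 10
Best is B@3, peak 10.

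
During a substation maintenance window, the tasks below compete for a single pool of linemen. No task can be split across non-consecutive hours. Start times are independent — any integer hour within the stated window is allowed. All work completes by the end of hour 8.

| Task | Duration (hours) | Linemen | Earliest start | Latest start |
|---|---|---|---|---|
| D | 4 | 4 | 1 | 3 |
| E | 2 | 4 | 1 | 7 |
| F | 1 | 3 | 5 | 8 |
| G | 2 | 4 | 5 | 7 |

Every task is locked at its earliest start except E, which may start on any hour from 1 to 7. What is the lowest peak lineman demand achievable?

7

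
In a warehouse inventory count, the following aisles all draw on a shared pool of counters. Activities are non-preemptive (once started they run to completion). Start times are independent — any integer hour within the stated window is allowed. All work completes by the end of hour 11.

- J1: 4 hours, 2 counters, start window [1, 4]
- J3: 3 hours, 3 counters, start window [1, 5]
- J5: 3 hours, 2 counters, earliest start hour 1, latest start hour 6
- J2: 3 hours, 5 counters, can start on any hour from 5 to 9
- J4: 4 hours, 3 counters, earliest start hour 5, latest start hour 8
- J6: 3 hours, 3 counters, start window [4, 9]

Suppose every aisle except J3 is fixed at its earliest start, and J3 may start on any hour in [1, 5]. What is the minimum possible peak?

J3@1: h1:7  h2:7  h3:7  h4:5  h5:11  h6:11  h7:8  h8:3  h9:0  h10:0  h11:0 → peak 11
J3@2: h1:4  h2:7  h3:7  h4:8  h5:11  h6:11  h7:8  h8:3  h9:0  h10:0  h11:0 → peak 11
J3@3: h1:4  h2:4  h3:7  h4:8  h5:14  h6:11  h7:8  h8:3  h9:0  h10:0  h11:0 → peak 14
J3@4: h1:4  h2:4  h3:4  h4:8  h5:14  h6:14  h7:8  h8:3  h9:0  h10:0  h11:0 → peak 14
J3@5: h1:4  h2:4  h3:4  h4:5  h5:14  h6:14  h7:11  h8:3  h9:0  h10:0  h11:0 → peak 14
Best is J3@1, peak 11.

11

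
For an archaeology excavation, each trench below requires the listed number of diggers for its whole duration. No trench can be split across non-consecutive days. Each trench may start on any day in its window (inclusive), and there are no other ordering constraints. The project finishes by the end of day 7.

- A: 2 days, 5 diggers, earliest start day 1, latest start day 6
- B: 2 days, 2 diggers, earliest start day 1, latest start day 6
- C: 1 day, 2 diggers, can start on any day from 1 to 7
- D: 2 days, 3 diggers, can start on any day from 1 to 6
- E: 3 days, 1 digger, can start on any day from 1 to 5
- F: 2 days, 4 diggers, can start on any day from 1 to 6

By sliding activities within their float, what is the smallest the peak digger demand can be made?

5

Early-start (A@1, B@1, C@1, D@1, E@1, F@1) gives peak 17: d1:17  d2:15  d3:1  d4:0  d5:0  d6:0  d7:0.
Shift B→3, C→3, D→4, E→5, F→6.
Schedule A@1, B@3, C@3, D@4, E@5, F@6: d1:5  d2:5  d3:4  d4:5  d5:4  d6:5  d7:5 — peak 5.
Total digger-days = 33 over 7 days ⇒ peak ≥ ⌈33/7⌉ = 5, so 5 is optimal.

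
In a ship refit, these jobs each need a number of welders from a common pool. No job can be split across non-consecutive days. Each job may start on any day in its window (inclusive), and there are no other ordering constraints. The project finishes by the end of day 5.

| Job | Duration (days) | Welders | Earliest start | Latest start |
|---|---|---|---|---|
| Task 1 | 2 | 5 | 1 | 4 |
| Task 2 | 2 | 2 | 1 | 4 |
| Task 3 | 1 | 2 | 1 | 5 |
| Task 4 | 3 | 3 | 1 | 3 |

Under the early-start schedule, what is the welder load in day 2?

At early start, day 2 has: Task 1, Task 2, Task 4.
Demand: 5 + 2 + 3 = 10.

10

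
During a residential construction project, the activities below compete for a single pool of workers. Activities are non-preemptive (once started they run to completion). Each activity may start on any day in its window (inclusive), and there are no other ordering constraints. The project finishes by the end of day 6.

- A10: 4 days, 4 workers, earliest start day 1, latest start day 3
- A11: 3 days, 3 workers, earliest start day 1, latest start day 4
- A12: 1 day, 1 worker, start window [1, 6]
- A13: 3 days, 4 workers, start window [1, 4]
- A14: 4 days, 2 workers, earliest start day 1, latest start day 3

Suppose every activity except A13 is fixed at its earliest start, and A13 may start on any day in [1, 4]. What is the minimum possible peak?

A13@1: d1:14  d2:13  d3:13  d4:6  d5:0  d6:0 → peak 14
A13@2: d1:10  d2:13  d3:13  d4:10  d5:0  d6:0 → peak 13
A13@3: d1:10  d2:9  d3:13  d4:10  d5:4  d6:0 → peak 13
A13@4: d1:10  d2:9  d3:9  d4:10  d5:4  d6:4 → peak 10
Best is A13@4, peak 10.

10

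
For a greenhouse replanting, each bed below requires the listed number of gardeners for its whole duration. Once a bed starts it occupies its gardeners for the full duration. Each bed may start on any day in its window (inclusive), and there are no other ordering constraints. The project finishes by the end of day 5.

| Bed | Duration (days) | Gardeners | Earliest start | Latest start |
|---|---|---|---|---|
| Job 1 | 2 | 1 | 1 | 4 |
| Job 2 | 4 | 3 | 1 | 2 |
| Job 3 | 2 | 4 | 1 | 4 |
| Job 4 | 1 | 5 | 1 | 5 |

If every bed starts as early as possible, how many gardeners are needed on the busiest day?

13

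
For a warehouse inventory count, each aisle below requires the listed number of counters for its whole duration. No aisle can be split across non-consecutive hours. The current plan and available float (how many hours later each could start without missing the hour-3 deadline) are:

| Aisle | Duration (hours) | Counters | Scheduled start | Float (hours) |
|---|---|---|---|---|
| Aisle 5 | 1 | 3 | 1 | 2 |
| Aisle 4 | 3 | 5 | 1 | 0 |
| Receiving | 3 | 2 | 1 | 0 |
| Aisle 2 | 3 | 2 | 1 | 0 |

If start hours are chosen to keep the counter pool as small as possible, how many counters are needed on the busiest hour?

Schedule Aisle 5@1, Aisle 4@1, Receiving@1, Aisle 2@1: h1:12  h2:9  h3:9 — peak 12.
No arrangement of the 3 feasible schedules does better.

12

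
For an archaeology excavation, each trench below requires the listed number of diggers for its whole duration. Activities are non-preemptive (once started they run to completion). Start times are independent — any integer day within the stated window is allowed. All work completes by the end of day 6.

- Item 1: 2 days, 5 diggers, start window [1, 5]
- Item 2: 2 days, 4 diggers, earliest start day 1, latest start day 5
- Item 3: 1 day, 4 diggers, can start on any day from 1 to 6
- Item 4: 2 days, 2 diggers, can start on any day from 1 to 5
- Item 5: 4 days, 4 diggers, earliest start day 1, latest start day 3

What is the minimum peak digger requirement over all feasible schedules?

Early-start (Item 1@1, Item 2@1, Item 3@1, Item 4@1, Item 5@1) gives peak 19: d1:19  d2:15  d3:4  d4:4  d5:0  d6:0.
Shift Item 2→3, Item 3→5, Item 5→3.
Schedule Item 1@1, Item 2@3, Item 3@5, Item 4@1, Item 5@3: d1:7  d2:7  d3:8  d4:8  d5:8  d6:4 — peak 8.

8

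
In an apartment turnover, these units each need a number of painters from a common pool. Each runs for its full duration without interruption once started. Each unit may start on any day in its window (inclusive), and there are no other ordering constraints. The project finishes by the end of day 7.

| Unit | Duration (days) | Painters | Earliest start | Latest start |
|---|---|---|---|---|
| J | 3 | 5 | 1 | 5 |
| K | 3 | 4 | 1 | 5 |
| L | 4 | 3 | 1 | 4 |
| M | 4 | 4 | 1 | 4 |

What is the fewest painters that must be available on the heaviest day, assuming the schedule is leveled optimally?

8

Early-start (J@1, K@1, L@1, M@1) gives peak 16: d1:16  d2:16  d3:16  d4:7  d5:0  d6:0  d7:0.
Shift K→5, M→4.
Schedule J@1, K@5, L@1, M@4: d1:8  d2:8  d3:8  d4:7  d5:8  d6:8  d7:8 — peak 8.
Total painter-days = 55 over 7 days ⇒ peak ≥ ⌈55/7⌉ = 8, so 8 is optimal.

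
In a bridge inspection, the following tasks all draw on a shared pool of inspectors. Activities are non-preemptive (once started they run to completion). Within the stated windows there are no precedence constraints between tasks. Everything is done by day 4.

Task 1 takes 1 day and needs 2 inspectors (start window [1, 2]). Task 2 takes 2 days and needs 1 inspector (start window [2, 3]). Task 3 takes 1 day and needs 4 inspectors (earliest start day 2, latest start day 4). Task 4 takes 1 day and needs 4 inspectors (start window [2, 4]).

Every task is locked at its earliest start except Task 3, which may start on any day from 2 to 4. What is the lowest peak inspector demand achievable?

5

Task 3@2: d1:2  d2:9  d3:1  d4:0 → peak 9
Task 3@3: d1:2  d2:5  d3:5  d4:0 → peak 5
Task 3@4: d1:2  d2:5  d3:1  d4:4 → peak 5
Best is Task 3@3, peak 5.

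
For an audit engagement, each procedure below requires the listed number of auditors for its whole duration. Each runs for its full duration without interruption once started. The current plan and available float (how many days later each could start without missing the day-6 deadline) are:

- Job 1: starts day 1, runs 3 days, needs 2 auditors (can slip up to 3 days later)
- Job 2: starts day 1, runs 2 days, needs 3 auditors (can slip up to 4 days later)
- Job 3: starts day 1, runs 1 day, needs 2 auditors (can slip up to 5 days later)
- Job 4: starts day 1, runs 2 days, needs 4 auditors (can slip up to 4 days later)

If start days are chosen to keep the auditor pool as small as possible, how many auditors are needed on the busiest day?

Early-start (Job 1@1, Job 2@1, Job 3@1, Job 4@1) gives peak 11: d1:11  d2:9  d3:2  d4:0  d5:0  d6:0.
Shift Job 3→3, Job 4→4.
Schedule Job 1@1, Job 2@1, Job 3@3, Job 4@4: d1:5  d2:5  d3:4  d4:4  d5:4  d6:0 — peak 5.

5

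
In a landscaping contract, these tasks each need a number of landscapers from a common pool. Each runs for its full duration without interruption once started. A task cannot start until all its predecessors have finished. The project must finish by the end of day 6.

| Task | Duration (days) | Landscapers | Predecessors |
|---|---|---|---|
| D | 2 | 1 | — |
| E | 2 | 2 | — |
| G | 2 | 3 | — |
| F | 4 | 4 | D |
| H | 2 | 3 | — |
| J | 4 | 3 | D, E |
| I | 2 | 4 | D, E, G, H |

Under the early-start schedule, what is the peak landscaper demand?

11

Early-start schedule: D@1, E@1, G@1, F@3, H@1, J@3, I@3.
Load per day: day 1: 9, day 2: 9, day 3: 11, day 4: 11, day 5: 7, day 6: 7.
Peak is 11.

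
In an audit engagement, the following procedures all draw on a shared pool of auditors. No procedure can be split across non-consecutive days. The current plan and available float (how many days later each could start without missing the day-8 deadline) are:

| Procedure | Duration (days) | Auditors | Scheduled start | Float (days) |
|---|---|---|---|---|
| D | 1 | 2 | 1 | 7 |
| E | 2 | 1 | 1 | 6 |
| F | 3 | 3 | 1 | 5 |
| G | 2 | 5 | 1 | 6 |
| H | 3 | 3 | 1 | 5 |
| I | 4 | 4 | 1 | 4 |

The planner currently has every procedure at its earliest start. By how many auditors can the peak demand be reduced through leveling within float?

11

Early-start peak: d1:18  d2:16  d3:10  d4:4  d5:0  d6:0  d7:0  d8:0 ⇒ 18.
Leveled (D@1, E@1, F@1, G@7, H@4, I@3): d1:6  d2:4  d3:7  d4:7  d5:7  d6:7  d7:5  d8:5 ⇒ 7.
Reduction 18 − 7 = 11.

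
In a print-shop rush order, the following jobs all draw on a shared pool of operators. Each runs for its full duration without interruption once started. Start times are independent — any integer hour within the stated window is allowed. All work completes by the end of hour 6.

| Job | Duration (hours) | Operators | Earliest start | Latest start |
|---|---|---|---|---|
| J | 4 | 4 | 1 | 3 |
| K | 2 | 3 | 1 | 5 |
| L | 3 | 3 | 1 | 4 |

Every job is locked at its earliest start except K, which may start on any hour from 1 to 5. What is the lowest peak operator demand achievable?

K@1: h1:10  h2:10  h3:7  h4:4  h5:0  h6:0 → peak 10
K@2: h1:7  h2:10  h3:10  h4:4  h5:0  h6:0 → peak 10
K@3: h1:7  h2:7  h3:10  h4:7  h5:0  h6:0 → peak 10
K@4: h1:7  h2:7  h3:7  h4:7  h5:3  h6:0 → peak 7
K@5: h1:7  h2:7  h3:7  h4:4  h5:3  h6:3 → peak 7
Best is K@4, peak 7.

7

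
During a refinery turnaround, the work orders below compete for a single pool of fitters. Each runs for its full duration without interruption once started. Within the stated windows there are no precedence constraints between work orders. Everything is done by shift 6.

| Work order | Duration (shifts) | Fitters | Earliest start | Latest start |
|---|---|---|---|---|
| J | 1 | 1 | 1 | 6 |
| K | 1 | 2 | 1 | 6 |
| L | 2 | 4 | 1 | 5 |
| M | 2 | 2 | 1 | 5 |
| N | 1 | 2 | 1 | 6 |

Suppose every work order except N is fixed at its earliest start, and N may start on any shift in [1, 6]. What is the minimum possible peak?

N@1: s1:11  s2:6  s3:0  s4:0  s5:0  s6:0 → peak 11
N@2: s1:9  s2:8  s3:0  s4:0  s5:0  s6:0 → peak 9
N@3: s1:9  s2:6  s3:2  s4:0  s5:0  s6:0 → peak 9
N@4: s1:9  s2:6  s3:0  s4:2  s5:0  s6:0 → peak 9
N@5: s1:9  s2:6  s3:0  s4:0  s5:2  s6:0 → peak 9
N@6: s1:9  s2:6  s3:0  s4:0  s5:0  s6:2 → peak 9
Best is N@2, peak 9.

9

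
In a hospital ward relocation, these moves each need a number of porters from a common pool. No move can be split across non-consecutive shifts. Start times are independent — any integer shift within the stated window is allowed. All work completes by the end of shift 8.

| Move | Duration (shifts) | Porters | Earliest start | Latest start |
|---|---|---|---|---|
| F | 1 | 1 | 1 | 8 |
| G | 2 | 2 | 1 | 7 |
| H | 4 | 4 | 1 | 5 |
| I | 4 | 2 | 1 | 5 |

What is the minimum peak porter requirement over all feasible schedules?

Early-start (F@1, G@1, H@1, I@1) gives peak 9: s1:9  s2:8  s3:6  s4:6  s5:0  s6:0  s7:0  s8:0.
Shift G→2, H→5.
Schedule F@1, G@2, H@5, I@1: s1:3  s2:4  s3:4  s4:2  s5:4  s6:4  s7:4  s8:4 — peak 4.
Total porter-shifts = 29 over 8 shifts ⇒ peak ≥ ⌈29/8⌉ = 4, so 4 is optimal.

4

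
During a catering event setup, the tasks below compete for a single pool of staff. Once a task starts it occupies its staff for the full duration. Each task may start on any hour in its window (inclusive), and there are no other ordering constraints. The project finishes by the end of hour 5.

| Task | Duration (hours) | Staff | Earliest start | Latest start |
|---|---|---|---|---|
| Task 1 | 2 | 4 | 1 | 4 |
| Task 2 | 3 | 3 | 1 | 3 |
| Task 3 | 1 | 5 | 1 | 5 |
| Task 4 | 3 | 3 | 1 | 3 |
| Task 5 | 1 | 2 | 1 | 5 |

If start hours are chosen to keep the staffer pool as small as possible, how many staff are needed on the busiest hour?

Early-start (Task 1@1, Task 2@1, Task 3@1, Task 4@1, Task 5@1) gives peak 17: h1:17  h2:10  h3:6  h4:0  h5:0.
Shift Task 3→4, Task 4→3, Task 5→3.
Schedule Task 1@1, Task 2@1, Task 3@4, Task 4@3, Task 5@3: h1:7  h2:7  h3:8  h4:8  h5:3 — peak 8.

8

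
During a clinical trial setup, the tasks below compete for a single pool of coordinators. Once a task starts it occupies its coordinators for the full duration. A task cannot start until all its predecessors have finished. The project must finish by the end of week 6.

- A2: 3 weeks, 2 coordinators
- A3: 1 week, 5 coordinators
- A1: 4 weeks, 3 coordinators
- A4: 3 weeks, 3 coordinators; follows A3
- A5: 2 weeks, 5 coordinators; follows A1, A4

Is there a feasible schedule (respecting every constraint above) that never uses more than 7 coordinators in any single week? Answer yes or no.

The minimum achievable peak is 8; 7 < 8, so no feasible schedule stays within the cap.

no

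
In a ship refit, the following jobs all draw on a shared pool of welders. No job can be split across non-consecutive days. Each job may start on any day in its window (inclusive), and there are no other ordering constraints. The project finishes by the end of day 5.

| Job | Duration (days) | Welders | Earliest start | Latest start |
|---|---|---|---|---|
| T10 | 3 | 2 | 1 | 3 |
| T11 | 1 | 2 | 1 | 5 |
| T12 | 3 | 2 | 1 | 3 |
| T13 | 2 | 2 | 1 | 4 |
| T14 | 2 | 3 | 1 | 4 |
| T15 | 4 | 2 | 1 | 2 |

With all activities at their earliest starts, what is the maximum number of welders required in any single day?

13

Early-start schedule: T10@1, T11@1, T12@1, T13@1, T14@1, T15@1.
Load per day: day 1: 13, day 2: 11, day 3: 6, day 4: 2, day 5: 0.
Peak is 13.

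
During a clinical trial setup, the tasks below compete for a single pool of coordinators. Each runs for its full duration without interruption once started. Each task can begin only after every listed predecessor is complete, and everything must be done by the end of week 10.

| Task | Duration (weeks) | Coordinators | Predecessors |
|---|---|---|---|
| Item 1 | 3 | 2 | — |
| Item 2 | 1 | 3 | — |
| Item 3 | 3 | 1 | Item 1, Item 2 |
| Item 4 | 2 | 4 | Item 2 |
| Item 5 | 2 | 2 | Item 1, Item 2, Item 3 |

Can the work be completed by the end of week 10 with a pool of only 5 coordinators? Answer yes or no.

yes

Schedule Item 1@1, Item 2@1, Item 3@4, Item 4@4, Item 5@7: w1:5  w2:2  w3:2  w4:5  w5:5  w6:1  w7:2  w8:2  w9:0  w10:0 — peak 5 ≤ 5.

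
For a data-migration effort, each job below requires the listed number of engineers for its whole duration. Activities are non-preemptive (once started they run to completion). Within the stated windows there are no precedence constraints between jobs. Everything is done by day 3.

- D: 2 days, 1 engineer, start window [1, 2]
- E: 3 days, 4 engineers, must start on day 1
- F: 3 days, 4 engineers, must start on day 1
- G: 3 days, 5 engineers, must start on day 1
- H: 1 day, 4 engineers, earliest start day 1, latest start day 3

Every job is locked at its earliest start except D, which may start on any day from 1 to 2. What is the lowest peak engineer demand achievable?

D@1: d1:18  d2:14  d3:13 → peak 18
D@2: d1:17  d2:14  d3:14 → peak 17
Best is D@2, peak 17.

17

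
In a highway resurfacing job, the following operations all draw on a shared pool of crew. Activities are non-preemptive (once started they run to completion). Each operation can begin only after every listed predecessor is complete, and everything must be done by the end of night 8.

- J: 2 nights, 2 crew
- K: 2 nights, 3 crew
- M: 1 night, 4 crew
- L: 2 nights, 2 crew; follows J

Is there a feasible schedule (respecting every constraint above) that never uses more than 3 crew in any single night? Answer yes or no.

no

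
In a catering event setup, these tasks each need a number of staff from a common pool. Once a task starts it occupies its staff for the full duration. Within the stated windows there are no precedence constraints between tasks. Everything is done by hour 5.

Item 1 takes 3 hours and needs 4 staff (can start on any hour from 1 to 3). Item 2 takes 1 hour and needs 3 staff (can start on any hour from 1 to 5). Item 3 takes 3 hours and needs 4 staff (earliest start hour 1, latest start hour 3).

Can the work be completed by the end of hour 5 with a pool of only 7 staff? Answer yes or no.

no

The minimum achievable peak is 8; 7 < 8, so no feasible schedule stays within the cap.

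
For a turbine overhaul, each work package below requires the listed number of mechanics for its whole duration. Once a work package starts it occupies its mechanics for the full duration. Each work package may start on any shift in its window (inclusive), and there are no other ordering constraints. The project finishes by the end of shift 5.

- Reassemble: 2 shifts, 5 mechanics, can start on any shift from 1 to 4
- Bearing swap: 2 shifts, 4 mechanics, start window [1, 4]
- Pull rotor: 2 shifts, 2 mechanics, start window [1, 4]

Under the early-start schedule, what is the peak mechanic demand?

11

Early-start schedule: Reassemble@1, Bearing swap@1, Pull rotor@1.
Load per shift: shift 1: 11, shift 2: 11, shift 3: 0, shift 4: 0, shift 5: 0.
Peak is 11.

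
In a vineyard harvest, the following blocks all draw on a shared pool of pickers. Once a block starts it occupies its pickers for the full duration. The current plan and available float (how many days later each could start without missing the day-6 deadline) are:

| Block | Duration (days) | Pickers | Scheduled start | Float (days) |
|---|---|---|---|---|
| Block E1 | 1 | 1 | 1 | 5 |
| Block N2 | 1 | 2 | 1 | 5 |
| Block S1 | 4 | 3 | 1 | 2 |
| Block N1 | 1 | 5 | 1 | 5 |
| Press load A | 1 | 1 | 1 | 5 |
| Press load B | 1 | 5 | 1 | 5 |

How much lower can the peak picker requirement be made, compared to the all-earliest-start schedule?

Early-start peak: d1:17  d2:3  d3:3  d4:3  d5:0  d6:0 ⇒ 17.
Leveled (Block E1@1, Block N2@2, Block S1@1, Block N1@5, Press load A@1, Press load B@6): d1:5  d2:5  d3:3  d4:3  d5:5  d6:5 ⇒ 5.
Reduction 17 − 5 = 12.

12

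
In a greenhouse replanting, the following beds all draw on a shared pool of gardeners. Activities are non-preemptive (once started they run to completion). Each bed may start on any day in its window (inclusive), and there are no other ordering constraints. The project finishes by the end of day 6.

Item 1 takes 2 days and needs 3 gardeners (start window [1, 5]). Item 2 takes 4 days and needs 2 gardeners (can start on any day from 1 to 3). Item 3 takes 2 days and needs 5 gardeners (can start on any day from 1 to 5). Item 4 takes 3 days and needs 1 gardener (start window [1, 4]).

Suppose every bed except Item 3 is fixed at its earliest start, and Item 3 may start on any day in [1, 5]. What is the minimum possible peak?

6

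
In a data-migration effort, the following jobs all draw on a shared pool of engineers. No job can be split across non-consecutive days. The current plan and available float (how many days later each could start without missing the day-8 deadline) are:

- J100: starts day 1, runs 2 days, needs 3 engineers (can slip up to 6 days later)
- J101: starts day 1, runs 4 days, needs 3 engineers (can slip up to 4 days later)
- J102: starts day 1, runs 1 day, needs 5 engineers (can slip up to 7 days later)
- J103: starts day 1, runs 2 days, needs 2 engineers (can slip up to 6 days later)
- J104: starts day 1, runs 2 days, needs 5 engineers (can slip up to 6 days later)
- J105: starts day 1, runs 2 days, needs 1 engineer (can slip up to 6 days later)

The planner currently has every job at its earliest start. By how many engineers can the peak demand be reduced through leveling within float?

Early-start peak: d1:19  d2:14  d3:3  d4:3  d5:0  d6:0  d7:0  d8:0 ⇒ 19.
Leveled (J100@1, J101@1, J102@5, J103@3, J104@6, J105@3): d1:6  d2:6  d3:6  d4:6  d5:5  d6:5  d7:5  d8:0 ⇒ 6.
Reduction 19 − 6 = 13.

13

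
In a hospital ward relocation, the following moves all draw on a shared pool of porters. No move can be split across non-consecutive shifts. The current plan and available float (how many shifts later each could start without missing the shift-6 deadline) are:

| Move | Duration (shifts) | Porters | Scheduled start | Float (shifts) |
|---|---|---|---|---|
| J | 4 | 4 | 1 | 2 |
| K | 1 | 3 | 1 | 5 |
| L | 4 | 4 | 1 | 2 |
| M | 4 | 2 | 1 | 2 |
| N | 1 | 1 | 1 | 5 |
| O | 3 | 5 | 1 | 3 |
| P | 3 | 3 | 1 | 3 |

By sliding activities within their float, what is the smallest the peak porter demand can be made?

15

Early-start (J@1, K@1, L@1, M@1, N@1, O@1, P@1) gives peak 22: s1:22  s2:18  s3:18  s4:10  s5:0  s6:0.
Shift M→2, O→4.
Schedule J@1, K@1, L@1, M@2, N@1, O@4, P@1: s1:15  s2:13  s3:13  s4:15  s5:7  s6:5 — peak 15.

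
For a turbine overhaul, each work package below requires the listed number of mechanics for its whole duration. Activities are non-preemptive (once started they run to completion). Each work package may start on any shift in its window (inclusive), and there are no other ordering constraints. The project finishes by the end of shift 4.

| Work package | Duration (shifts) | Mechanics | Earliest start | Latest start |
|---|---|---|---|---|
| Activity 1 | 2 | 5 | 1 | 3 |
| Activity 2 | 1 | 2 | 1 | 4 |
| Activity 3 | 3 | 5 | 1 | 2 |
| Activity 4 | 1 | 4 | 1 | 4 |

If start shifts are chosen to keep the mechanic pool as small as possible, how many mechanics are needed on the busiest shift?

10

Early-start (Activity 1@1, Activity 2@1, Activity 3@1, Activity 4@1) gives peak 16: s1:16  s2:10  s3:5  s4:0.
Shift Activity 3→2, Activity 4→3.
Schedule Activity 1@1, Activity 2@1, Activity 3@2, Activity 4@3: s1:7  s2:10  s3:9  s4:5 — peak 10.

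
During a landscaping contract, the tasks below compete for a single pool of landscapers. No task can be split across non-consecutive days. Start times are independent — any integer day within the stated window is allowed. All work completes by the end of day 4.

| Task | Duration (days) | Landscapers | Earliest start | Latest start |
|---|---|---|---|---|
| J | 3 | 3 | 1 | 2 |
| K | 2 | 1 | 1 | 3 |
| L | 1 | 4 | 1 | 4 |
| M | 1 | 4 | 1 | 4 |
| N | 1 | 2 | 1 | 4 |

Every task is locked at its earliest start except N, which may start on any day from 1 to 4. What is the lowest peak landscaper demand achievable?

12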